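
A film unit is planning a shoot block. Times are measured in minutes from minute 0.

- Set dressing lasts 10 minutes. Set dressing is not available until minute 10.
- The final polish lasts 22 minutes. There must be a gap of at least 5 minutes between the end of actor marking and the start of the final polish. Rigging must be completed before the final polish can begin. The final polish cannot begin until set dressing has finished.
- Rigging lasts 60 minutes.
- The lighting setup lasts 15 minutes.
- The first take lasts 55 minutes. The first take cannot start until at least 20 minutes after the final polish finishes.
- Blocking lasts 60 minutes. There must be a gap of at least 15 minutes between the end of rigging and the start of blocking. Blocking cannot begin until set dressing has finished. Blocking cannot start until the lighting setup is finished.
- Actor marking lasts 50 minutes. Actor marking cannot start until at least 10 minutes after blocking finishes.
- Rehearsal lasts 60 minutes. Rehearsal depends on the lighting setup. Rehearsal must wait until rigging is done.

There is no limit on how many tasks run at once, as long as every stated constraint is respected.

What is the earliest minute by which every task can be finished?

Nothing blocks the lighting setup, so it runs from minute 0 to minute 15.
After its own release at minute 10, set dressing can start at minute 10 and finishes at minute 20.
Nothing blocks rigging, so it runs from minute 0 to minute 60.
Rehearsal has to wait for the lighting setup (finishes minute 15); rigging (finishes minute 60). The latest of these is minute 60, so rehearsal runs minute 60 to 60 + 60 = minute 120.
Blocking cannot start until rigging (finishes minute 60, plus 15-minute gap → minute 75); set dressing (finishes minute 20); the lighting setup (finishes minute 15). The controlling bound is minute 75, so blocking finishes at 75 + 60 = minute 135.
Actor marking waits on blocking (finishes minute 135, plus 10-minute gap → minute 145), so it starts at minute 145 and finishes at 145 + 50 = minute 195.
The final polish cannot start until actor marking (finishes minute 195, plus 5-minute gap → minute 200); rigging (finishes minute 60); set dressing (finishes minute 20). The controlling bound is minute 200, so the final polish finishes at 200 + 22 = minute 222.
After the final polish (finishes minute 222, plus 20-minute gap → minute 242), the first take can start at minute 242 and finishes at minute 297.
All tasks are finished once the last one completes. Finish times: Rigging at 60, Set dressing at 20, The lighting setup at 15, Blocking at 135, Actor marking at 195, Rehearsal at 120, The final polish at 222, The first take at 297. The latest is minute 297.

297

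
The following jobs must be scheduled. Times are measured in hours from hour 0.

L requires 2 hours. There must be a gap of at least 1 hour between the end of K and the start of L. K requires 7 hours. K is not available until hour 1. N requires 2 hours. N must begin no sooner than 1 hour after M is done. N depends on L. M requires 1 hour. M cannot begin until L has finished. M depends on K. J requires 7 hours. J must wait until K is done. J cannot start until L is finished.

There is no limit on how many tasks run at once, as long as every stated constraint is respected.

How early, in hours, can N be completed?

15

K waits on its own release at hour 1, so it starts at hour 1 and finishes at 1 + 7 = hour 8.
L cannot begin until K (finishes hour 8, plus 1-hour gap → hour 9). It runs from hour 9 to 9 + 2 = hour 11.
For M: L (finishes hour 11); K (finishes hour 8). Taking the maximum gives a start of hour 11, and it finishes at 11 + 1 = hour 12.
N has to wait for M (finishes hour 12, plus 1-hour gap → hour 13); L (finishes hour 11). The latest of these is hour 13, so N runs hour 13 to 13 + 2 = hour 15.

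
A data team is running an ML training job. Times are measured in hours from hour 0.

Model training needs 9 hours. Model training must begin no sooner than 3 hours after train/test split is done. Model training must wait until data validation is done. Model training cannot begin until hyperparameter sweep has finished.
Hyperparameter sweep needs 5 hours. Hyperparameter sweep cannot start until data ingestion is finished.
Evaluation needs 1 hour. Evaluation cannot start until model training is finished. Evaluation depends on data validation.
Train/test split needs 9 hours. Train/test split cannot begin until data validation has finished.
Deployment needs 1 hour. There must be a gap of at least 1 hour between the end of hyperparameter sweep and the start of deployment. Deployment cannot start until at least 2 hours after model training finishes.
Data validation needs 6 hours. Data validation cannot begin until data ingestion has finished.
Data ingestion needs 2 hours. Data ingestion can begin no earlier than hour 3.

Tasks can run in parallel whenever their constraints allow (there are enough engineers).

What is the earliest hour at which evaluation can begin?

After its own release at hour 3, data ingestion can start at hour 3 and finishes at hour 5.
After data ingestion (finishes hour 5), hyperparameter sweep can start at hour 5 and finishes at hour 10.
Data validation cannot begin until data ingestion (finishes hour 5). It runs from hour 5 to 5 + 6 = hour 11.
After data validation (finishes hour 11), train/test split can start at hour 11 and finishes at hour 20.
For model training: train/test split (finishes hour 20, plus 3-hour gap → hour 23); data validation (finishes hour 11); hyperparameter sweep (finishes hour 10). Taking the maximum gives a start of hour 23, and it finishes at 23 + 9 = hour 32.
Evaluation waits on model training (finishes hour 32); data validation (finishes hour 11). The latest of these is hour 32, which is the earliest evaluation can start.

32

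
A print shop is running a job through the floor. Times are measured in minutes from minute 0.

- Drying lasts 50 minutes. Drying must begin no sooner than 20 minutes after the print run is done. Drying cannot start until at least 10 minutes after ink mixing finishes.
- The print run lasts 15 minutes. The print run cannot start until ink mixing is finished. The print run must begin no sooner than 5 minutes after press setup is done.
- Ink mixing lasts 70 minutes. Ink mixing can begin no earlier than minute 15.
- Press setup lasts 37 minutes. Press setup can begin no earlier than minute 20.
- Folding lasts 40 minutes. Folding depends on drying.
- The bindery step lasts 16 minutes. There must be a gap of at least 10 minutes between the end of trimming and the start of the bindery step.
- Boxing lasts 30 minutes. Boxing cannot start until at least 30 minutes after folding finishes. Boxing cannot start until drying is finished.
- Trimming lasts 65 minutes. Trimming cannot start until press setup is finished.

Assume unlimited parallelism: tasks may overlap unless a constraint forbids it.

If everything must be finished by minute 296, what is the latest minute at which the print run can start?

111

Boxing must finish by minute 296; it takes 30 minutes, so it must start by 296 − 30 = minute 266.
Folding must finish before boxing (must start by minute 266, minus 30-minute gap → minute 236). With a 40-minute duration, folding must start by 236 − 40 = minute 196.
Drying feeds folding (must start by minute 196); boxing (must start by minute 266). Taking the minimum, drying must finish by minute 196 and start by 196 − 50 = minute 146.
The print run feeds into drying (must start by minute 146, minus 20-minute gap → minute 126); so the print run must finish by minute 126 and therefore start by minute 111.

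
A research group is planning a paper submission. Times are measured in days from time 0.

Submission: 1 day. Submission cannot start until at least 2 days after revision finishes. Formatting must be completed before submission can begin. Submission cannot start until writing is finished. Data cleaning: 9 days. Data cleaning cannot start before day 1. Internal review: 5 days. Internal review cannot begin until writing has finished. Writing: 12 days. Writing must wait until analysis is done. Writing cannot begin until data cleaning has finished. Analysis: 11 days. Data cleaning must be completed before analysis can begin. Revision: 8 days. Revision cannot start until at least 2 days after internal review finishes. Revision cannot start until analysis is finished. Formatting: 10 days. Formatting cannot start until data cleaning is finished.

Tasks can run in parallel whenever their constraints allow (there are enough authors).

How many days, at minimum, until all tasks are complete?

Data cleaning cannot begin until its own release at day 1. It runs from day 1 to 1 + 9 = day 10.
Formatting cannot begin until data cleaning (finishes day 10). It runs from day 10 to 10 + 10 = day 20.
Analysis waits on data cleaning (finishes day 10), so it starts at day 10 and finishes at 10 + 11 = day 21.
Writing has to wait for analysis (finishes day 21); data cleaning (finishes day 10). The latest of these is day 21, so writing runs day 21 to 21 + 12 = day 33.
Internal review waits on writing (finishes day 33), so it starts at day 33 and finishes at 33 + 5 = day 38.
For revision: internal review (finishes day 38, plus 2-day gap → day 40); analysis (finishes day 21). Taking the maximum gives a start of day 40, and it finishes at 40 + 8 = day 48.
For submission: revision (finishes day 48, plus 2-day gap → day 50); formatting (finishes day 20); writing (finishes day 33). Taking the maximum gives a start of day 50, and it finishes at 50 + 1 = day 51.
All tasks are finished once the last one completes. Finish times: Data cleaning at 10, Analysis at 21, Writing at 33, Internal review at 38, Revision at 48, Formatting at 20, Submission at 51. The latest is day 51.

51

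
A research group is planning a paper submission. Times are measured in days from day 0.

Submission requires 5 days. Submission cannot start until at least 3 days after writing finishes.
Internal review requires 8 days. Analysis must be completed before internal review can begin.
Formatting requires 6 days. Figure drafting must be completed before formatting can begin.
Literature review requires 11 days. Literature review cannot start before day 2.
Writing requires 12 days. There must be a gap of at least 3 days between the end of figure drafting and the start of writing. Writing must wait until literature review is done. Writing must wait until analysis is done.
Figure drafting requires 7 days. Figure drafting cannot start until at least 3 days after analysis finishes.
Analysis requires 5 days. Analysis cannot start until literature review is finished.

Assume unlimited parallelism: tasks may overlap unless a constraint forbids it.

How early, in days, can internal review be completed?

26

After its own release at day 2, literature review can start at day 2 and finishes at day 13.
After literature review (finishes day 13), analysis can start at day 13 and finishes at day 18.
Internal review waits on analysis (finishes day 18), so it starts at day 18 and finishes at 18 + 8 = day 26.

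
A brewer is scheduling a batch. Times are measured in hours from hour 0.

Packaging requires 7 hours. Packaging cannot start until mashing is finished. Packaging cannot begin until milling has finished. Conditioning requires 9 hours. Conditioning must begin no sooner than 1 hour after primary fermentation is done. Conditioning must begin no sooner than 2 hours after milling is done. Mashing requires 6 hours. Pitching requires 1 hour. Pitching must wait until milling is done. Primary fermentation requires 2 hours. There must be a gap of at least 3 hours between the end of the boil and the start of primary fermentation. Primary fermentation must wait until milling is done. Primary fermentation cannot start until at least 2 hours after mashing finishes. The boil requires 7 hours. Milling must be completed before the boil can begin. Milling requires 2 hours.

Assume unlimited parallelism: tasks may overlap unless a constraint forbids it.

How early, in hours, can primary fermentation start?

Mashing has no prerequisites, so it starts at hour 0 and finishes at hour 6.
Milling has no prerequisites, so it starts at hour 0 and finishes at hour 2.
The boil cannot begin until milling (finishes hour 2). It runs from hour 2 to 2 + 7 = hour 9.
Primary fermentation waits on the boil (finishes hour 9, plus 3-hour gap → hour 12); milling (finishes hour 2); mashing (finishes hour 6, plus 2-hour gap → hour 8). The latest of these is hour 12, which is the earliest primary fermentation can start.

12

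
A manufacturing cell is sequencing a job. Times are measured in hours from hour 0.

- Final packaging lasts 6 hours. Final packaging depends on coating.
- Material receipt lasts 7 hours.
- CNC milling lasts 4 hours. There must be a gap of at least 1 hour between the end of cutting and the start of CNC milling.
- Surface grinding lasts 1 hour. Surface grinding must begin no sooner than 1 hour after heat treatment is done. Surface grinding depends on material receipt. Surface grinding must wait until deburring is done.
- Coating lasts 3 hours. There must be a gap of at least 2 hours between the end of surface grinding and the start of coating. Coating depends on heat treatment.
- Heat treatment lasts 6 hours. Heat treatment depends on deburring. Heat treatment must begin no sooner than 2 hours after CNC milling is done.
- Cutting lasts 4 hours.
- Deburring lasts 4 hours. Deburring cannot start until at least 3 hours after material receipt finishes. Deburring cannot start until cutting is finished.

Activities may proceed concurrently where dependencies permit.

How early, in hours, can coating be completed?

27

Cutting has no prerequisites, so it starts at hour 0 and finishes at hour 4.
After cutting (finishes hour 4, plus 1-hour gap → hour 5), CNC milling can start at hour 5 and finishes at hour 9.
Nothing blocks material receipt, so it runs from hour 0 to hour 7.
Deburring needs all of material receipt (finishes hour 7, plus 3-hour gap → hour 10); cutting (finishes hour 4). That puts its earliest start at hour 10; it finishes at 10 + 4 = hour 14.
Heat treatment cannot start until deburring (finishes hour 14); CNC milling (finishes hour 9, plus 2-hour gap → hour 11). The controlling bound is hour 14, so heat treatment finishes at 14 + 6 = hour 20.
Surface grinding cannot start until heat treatment (finishes hour 20, plus 1-hour gap → hour 21); material receipt (finishes hour 7); deburring (finishes hour 14). The controlling bound is hour 21, so surface grinding finishes at 21 + 1 = hour 22.
Coating cannot start until surface grinding (finishes hour 22, plus 2-hour gap → hour 24); heat treatment (finishes hour 20). The controlling bound is hour 24, so coating finishes at 24 + 3 = hour 27.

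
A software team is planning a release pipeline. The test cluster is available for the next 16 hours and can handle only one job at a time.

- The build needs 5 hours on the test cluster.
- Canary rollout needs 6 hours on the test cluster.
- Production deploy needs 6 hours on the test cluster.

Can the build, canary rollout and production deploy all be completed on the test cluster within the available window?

Running back to back, the jobs need 5 + 6 + 6 = 17 hours on the test cluster.
Since 17 > 16, they cannot all fit.

No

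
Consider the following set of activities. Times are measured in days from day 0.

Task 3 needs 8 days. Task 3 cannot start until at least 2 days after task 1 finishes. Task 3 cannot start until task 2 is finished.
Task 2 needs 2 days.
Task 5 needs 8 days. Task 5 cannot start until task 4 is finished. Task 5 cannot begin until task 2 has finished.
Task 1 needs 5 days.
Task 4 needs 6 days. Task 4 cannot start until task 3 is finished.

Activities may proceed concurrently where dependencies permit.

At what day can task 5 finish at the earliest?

Task 2 can start immediately at day 0; it finishes at day 2.
Task 1 has no prerequisites, so it starts at day 0 and finishes at day 5.
Task 3 needs all of task 1 (finishes day 5, plus 2-day gap → day 7); task 2 (finishes day 2). That puts its earliest start at day 7; it finishes at 7 + 8 = day 15.
Task 4 waits on task 3 (finishes day 15), so it starts at day 15 and finishes at 15 + 6 = day 21.
Task 5 needs all of task 4 (finishes day 21); task 2 (finishes day 2). That puts its earliest start at day 21; it finishes at 21 + 8 = day 29.

29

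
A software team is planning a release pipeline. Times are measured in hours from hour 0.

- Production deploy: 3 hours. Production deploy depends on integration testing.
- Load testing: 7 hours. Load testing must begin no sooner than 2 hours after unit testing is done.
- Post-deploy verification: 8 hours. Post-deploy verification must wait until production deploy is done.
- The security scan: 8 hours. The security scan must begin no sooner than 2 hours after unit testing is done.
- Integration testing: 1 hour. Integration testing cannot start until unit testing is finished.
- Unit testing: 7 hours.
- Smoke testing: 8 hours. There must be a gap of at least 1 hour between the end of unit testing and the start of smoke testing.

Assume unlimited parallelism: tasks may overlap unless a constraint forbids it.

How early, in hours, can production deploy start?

Nothing blocks unit testing, so it runs from hour 0 to hour 7.
Integration testing cannot begin until unit testing (finishes hour 7). It runs from hour 7 to 7 + 1 = hour 8.
Production deploy waits on integration testing (finishes hour 8), so the earliest it can start is hour 8.

8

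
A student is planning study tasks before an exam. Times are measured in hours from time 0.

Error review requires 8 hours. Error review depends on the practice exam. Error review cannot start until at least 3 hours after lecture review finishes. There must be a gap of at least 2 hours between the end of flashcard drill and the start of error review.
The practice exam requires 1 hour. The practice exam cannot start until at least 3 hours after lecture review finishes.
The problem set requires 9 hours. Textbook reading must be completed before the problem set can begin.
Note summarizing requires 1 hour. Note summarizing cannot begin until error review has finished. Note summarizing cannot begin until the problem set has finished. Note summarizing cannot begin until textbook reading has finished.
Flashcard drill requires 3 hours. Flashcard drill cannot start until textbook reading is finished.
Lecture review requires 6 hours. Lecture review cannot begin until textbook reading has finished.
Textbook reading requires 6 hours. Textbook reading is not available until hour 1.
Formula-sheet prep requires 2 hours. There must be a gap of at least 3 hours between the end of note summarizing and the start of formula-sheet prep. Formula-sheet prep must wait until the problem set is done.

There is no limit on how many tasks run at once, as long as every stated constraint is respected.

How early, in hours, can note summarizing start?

Textbook reading cannot begin until its own release at hour 1. It runs from hour 1 to 1 + 6 = hour 7.
Flashcard drill waits on textbook reading (finishes hour 7), so it starts at hour 7 and finishes at 7 + 3 = hour 10.
The problem set cannot begin until textbook reading (finishes hour 7). It runs from hour 7 to 7 + 9 = hour 16.
After textbook reading (finishes hour 7), lecture review can start at hour 7 and finishes at hour 13.
After lecture review (finishes hour 13, plus 3-hour gap → hour 16), the practice exam can start at hour 16 and finishes at hour 17.
For error review: the practice exam (finishes hour 17); lecture review (finishes hour 13, plus 3-hour gap → hour 16); flashcard drill (finishes hour 10, plus 2-hour gap → hour 12). Taking the maximum gives a start of hour 17, and it finishes at 17 + 8 = hour 25.
Note summarizing waits on error review (finishes hour 25); the problem set (finishes hour 16); textbook reading (finishes hour 7). The latest of these is hour 25, which is the earliest note summarizing can start.

25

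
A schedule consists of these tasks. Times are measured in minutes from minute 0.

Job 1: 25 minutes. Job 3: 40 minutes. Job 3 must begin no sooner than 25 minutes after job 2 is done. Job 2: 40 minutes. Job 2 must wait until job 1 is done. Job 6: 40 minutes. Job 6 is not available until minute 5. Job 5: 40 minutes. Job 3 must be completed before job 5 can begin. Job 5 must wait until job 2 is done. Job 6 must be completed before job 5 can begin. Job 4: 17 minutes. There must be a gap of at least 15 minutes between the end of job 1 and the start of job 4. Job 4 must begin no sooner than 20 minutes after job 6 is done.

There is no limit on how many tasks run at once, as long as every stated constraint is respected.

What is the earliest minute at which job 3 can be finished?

130

Nothing blocks job 1, so it runs from minute 0 to minute 25.
Job 2 waits on job 1 (finishes minute 25), so it starts at minute 25 and finishes at 25 + 40 = minute 65.
After job 2 (finishes minute 65, plus 25-minute gap → minute 90), job 3 can start at minute 90 and finishes at minute 130.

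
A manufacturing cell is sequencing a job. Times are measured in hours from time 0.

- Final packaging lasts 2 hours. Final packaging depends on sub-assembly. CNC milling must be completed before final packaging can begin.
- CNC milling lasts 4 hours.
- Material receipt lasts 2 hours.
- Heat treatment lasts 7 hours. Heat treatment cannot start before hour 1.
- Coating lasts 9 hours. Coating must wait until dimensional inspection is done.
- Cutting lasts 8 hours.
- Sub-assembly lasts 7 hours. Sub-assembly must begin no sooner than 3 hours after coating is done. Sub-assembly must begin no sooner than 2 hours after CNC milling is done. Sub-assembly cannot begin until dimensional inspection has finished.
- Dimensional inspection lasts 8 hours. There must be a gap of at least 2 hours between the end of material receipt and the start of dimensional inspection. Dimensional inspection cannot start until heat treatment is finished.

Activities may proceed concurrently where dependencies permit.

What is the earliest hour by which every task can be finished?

37

Heat treatment waits on its own release at hour 1, so it starts at hour 1 and finishes at 1 + 7 = hour 8.
Nothing blocks CNC milling, so it runs from hour 0 to hour 4.
Cutting has no prerequisites, so it starts at hour 0 and finishes at hour 8.
Material receipt has no prerequisites, so it starts at hour 0 and finishes at hour 2.
Dimensional inspection needs all of material receipt (finishes hour 2, plus 2-hour gap → hour 4); heat treatment (finishes hour 8). That puts its earliest start at hour 8; it finishes at 8 + 8 = hour 16.
After dimensional inspection (finishes hour 16), coating can start at hour 16 and finishes at hour 25.
Sub-assembly needs all of coating (finishes hour 25, plus 3-hour gap → hour 28); CNC milling (finishes hour 4, plus 2-hour gap → hour 6); dimensional inspection (finishes hour 16). That puts its earliest start at hour 28; it finishes at 28 + 7 = hour 35.
Final packaging has to wait for sub-assembly (finishes hour 35); CNC milling (finishes hour 4). The latest of these is hour 35, so final packaging runs hour 35 to 35 + 2 = hour 37.
All tasks are finished once the last one completes. Finish times: Material receipt at 2, Cutting at 8, CNC milling at 4, Heat treatment at 8, Dimensional inspection at 16, Coating at 25, Sub-assembly at 35, Final packaging at 37. The latest is hour 37.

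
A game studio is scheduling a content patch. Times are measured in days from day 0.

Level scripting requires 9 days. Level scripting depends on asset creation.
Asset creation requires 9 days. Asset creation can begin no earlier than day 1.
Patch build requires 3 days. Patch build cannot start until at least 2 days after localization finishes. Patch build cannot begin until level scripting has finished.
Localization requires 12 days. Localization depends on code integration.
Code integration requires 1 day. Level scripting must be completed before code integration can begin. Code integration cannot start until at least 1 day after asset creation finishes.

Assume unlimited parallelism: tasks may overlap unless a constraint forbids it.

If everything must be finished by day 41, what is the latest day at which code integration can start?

To finish by day 41, patch build (duration 3) must start no later than day 38.
Localization must finish before patch build (must start by day 38, minus 2-day gap → day 36). With a 12-day duration, localization must start by 36 − 12 = day 24.
Code integration must finish before localization (must start by day 24). With a 1-day duration, code integration must start by 24 − 1 = day 23.

23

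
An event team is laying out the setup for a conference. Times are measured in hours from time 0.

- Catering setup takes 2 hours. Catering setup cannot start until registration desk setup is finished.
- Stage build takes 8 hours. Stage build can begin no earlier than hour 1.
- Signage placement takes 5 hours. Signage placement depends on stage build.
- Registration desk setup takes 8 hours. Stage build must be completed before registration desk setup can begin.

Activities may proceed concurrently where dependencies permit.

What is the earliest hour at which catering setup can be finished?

Stage build waits on its own release at hour 1, so it starts at hour 1 and finishes at 1 + 8 = hour 9.
After stage build (finishes hour 9), registration desk setup can start at hour 9 and finishes at hour 17.
Catering setup waits on registration desk setup (finishes hour 17), so it starts at hour 17 and finishes at 17 + 2 = hour 19.

19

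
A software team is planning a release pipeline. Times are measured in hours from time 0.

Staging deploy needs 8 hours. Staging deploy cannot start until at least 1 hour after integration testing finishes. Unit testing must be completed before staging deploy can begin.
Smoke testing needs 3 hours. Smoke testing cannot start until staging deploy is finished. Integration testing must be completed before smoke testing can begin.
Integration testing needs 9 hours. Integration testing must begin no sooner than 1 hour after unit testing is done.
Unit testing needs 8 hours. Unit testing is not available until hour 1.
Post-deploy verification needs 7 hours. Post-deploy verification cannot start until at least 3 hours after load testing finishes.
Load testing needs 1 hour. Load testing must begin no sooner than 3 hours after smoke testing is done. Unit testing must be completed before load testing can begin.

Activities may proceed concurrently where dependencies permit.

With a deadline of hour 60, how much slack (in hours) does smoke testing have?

Unit testing cannot begin until its own release at hour 1. It runs from hour 1 to 1 + 8 = hour 9.
Integration testing waits on unit testing (finishes hour 9, plus 1-hour gap → hour 10), so it starts at hour 10 and finishes at 10 + 9 = hour 19.
For staging deploy: integration testing (finishes hour 19, plus 1-hour gap → hour 20); unit testing (finishes hour 9). Taking the maximum gives a start of hour 20, and it finishes at 20 + 8 = hour 28.
Smoke testing has to wait for staging deploy (finishes hour 28); integration testing (finishes hour 19). The latest of these is hour 28, so smoke testing runs hour 28 to 28 + 3 = hour 31.

Working backward from the deadline:
Nothing follows post-deploy verification; the deadline of hour 60 is its only limit. It must start by 60 − 7 = hour 53.
Load testing has to be done before post-deploy verification (must start by hour 53, minus 3-hour gap → hour 50). That means finishing by hour 50, i.e. starting by 50 − 1 = hour 49.
Smoke testing has to be done before load testing (must start by hour 49, minus 3-hour gap → hour 46). That means finishing by hour 46, i.e. starting by 46 − 3 = hour 43.
So smoke testing can start as early as hour 28 and as late as hour 43, giving 43 − 28 = 15 hours of slack.

15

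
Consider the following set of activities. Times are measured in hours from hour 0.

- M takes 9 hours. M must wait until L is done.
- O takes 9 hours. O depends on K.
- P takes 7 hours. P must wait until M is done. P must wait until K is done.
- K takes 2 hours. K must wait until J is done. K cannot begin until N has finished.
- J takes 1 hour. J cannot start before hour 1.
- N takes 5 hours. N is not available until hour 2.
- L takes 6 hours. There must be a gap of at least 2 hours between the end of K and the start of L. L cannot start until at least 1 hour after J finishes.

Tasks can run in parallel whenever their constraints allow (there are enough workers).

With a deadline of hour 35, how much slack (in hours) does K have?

2

N cannot begin until its own release at hour 2. It runs from hour 2 to 2 + 5 = hour 7.
J waits on its own release at hour 1, so it starts at hour 1 and finishes at 1 + 1 = hour 2.
K needs all of J (finishes hour 2); N (finishes hour 7). That puts its earliest start at hour 7; it finishes at 7 + 2 = hour 9.

Working backward from the deadline:
To finish by hour 35, P (duration 7) must start no later than hour 28.
M must finish before P (must start by hour 28). With a 9-hour duration, M must start by 28 − 9 = hour 19.
Since M (must start by hour 19) depends on it, L must finish by hour 19. Backing off its 6-hour duration gives a latest start of hour 13.
To finish by hour 35, O (duration 9) must start no later than hour 26.
K has several dependents: L (must start by hour 13, minus 2-hour gap → hour 11); O (must start by hour 26); P (must start by hour 28). The earliest of those limits is hour 11, so K must start by 11 − 2 = hour 9.
So K can start as early as hour 7 and as late as hour 9, giving 9 − 7 = 2 hours of slack.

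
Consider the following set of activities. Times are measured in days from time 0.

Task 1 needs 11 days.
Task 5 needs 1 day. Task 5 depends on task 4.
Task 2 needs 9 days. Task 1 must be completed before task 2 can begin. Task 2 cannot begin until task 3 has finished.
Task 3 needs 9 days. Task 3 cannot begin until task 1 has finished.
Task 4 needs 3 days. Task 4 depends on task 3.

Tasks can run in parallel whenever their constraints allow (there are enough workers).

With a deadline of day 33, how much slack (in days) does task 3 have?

4

Task 1 can start immediately at day 0; it finishes at day 11.
Task 3 waits on task 1 (finishes day 11), so it starts at day 11 and finishes at 11 + 9 = day 20.

Working backward from the deadline:
Nothing follows task 2; the deadline of day 33 is its only limit. It must start by 33 − 9 = day 24.
Task 5 must finish by day 33; it takes 1 day, so it must start by 33 − 1 = day 32.
Since task 5 (must start by day 32) depends on it, task 4 must finish by day 32. Backing off its 3-day duration gives a latest start of day 29.
Task 3 feeds task 2 (must start by day 24); task 4 (must start by day 29). Taking the minimum, task 3 must finish by day 24 and start by 24 − 9 = day 15.
So task 3 can start as early as day 11 and as late as day 15, giving 15 − 11 = 4 days of slack.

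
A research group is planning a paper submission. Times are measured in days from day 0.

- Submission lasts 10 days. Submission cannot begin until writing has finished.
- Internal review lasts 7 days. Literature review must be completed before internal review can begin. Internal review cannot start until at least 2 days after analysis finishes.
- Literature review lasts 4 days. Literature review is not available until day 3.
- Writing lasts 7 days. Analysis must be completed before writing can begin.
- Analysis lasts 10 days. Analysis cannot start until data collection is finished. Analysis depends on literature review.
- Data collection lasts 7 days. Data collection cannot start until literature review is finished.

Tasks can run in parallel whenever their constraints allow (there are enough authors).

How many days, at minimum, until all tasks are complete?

41

After its own release at day 3, literature review can start at day 3 and finishes at day 7.
Data collection waits on literature review (finishes day 7), so it starts at day 7 and finishes at 7 + 7 = day 14.
Analysis needs all of data collection (finishes day 14); literature review (finishes day 7). That puts its earliest start at day 14; it finishes at 14 + 10 = day 24.
For internal review: literature review (finishes day 7); analysis (finishes day 24, plus 2-day gap → day 26). Taking the maximum gives a start of day 26, and it finishes at 26 + 7 = day 33.
Writing waits on analysis (finishes day 24), so it starts at day 24 and finishes at 24 + 7 = day 31.
Submission waits on writing (finishes day 31), so it starts at day 31 and finishes at 31 + 10 = day 41.
All tasks are finished once the last one completes. Finish times: Literature review at 7, Data collection at 14, Analysis at 24, Writing at 31, Internal review at 33, Submission at 41. The latest is day 41.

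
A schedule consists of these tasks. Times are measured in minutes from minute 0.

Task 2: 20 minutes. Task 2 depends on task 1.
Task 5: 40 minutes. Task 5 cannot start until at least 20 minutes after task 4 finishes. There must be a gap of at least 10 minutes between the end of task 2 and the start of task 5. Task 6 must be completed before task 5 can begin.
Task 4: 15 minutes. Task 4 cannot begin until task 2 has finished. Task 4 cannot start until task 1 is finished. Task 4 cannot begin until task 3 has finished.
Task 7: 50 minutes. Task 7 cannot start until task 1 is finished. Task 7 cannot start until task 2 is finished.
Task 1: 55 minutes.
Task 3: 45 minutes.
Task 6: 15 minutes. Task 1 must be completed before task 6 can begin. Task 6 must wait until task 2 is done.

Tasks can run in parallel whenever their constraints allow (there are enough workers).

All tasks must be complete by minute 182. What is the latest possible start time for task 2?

87

Task 5 has no dependents, so it just needs to finish by minute 182. Starting by 182 − 40 = minute 142 achieves that.
Task 4 feeds into task 5 (must start by minute 142, minus 20-minute gap → minute 122); so task 4 must finish by minute 122 and therefore start by minute 107.
Since task 5 (must start by minute 142) depends on it, task 6 must finish by minute 142. Backing off its 15-minute duration gives a latest start of minute 127.
Task 7 has no dependents, so it just needs to finish by minute 182. Starting by 182 − 50 = minute 132 achieves that.
Task 2 must finish in time for task 4 (must start by minute 107); task 5 (must start by minute 142, minus 10-minute gap → minute 132); task 6 (must start by minute 127); task 7 (must start by minute 132). The tightest is minute 107, so task 2 must start by 107 − 20 = minute 87.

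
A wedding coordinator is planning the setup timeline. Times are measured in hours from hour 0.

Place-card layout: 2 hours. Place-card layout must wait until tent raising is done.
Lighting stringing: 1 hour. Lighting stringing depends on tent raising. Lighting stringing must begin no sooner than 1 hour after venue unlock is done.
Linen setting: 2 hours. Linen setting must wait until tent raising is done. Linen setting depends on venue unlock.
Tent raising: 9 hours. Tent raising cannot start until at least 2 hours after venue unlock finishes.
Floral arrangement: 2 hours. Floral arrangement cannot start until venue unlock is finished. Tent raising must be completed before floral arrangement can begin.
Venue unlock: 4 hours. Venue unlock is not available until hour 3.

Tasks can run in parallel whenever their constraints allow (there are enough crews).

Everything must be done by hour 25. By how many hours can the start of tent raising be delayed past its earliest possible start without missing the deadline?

Venue unlock cannot begin until its own release at hour 3. It runs from hour 3 to 3 + 4 = hour 7.
Tent raising cannot begin until venue unlock (finishes hour 7, plus 2-hour gap → hour 9). It runs from hour 9 to 9 + 9 = hour 18.

Working backward from the deadline:
Linen setting has no dependents, so it just needs to finish by hour 25. Starting by 25 − 2 = hour 23 achieves that.
Floral arrangement must finish by hour 25; it takes 2 hours, so it must start by 25 − 2 = hour 23.
To finish by hour 25, lighting stringing (duration 1) must start no later than hour 24.
Nothing follows place-card layout; the deadline of hour 25 is its only limit. It must start by 25 − 2 = hour 23.
Tent raising has several dependents: linen setting (must start by hour 23); floral arrangement (must start by hour 23); lighting stringing (must start by hour 24); place-card layout (must start by hour 23). The earliest of those limits is hour 23, so tent raising must start by 23 − 9 = hour 14.
So tent raising can start as early as hour 9 and as late as hour 14, giving 14 − 9 = 5 hours of slack.

5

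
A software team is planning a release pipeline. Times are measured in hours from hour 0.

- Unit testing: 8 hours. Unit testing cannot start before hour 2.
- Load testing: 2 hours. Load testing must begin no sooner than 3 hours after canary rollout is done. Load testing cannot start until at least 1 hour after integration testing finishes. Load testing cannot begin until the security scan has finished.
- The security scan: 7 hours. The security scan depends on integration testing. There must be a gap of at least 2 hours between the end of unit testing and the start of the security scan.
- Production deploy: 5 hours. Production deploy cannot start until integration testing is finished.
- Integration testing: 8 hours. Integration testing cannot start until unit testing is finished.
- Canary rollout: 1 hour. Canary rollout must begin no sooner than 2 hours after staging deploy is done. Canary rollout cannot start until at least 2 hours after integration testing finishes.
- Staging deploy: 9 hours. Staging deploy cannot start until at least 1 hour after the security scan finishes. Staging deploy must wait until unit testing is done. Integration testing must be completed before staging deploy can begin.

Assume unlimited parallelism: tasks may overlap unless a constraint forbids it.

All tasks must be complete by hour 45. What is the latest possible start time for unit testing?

4

Nothing follows load testing; the deadline of hour 45 is its only limit. It must start by 45 − 2 = hour 43.
Canary rollout must finish before load testing (must start by hour 43, minus 3-hour gap → hour 40). With a 1-hour duration, canary rollout must start by 40 − 1 = hour 39.
Staging deploy must finish before canary rollout (must start by hour 39, minus 2-hour gap → hour 37). With a 9-hour duration, staging deploy must start by 37 − 9 = hour 28.
The security scan feeds staging deploy (must start by hour 28, minus 1-hour gap → hour 27); load testing (must start by hour 43). Taking the minimum, the security scan must finish by hour 27 and start by 27 − 7 = hour 20.
Production deploy has no dependents, so it just needs to finish by hour 45. Starting by 45 − 5 = hour 40 achieves that.
Integration testing has several dependents: the security scan (must start by hour 20); staging deploy (must start by hour 28); canary rollout (must start by hour 39, minus 2-hour gap → hour 37); load testing (must start by hour 43, minus 1-hour gap → hour 42); production deploy (must start by hour 40). The earliest of those limits is hour 20, so integration testing must start by 20 − 8 = hour 12.
For unit testing: integration testing (must start by hour 12); the security scan (must start by hour 20, minus 2-hour gap → hour 18); staging deploy (must start by hour 28). The most restrictive is hour 12; with an 8-hour duration, unit testing must start by hour 4.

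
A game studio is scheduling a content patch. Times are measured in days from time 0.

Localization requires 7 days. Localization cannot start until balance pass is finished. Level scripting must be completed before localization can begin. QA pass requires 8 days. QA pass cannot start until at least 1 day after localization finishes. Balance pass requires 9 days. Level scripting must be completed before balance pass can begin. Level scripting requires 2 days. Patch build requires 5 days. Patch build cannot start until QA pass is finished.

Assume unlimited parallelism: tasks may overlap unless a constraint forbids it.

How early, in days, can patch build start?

Level scripting has no prerequisites, so it starts at day 0 and finishes at day 2.
Balance pass waits on level scripting (finishes day 2), so it starts at day 2 and finishes at 2 + 9 = day 11.
Localization has to wait for balance pass (finishes day 11); level scripting (finishes day 2). The latest of these is day 11, so localization runs day 11 to 11 + 7 = day 18.
After localization (finishes day 18, plus 1-day gap → day 19), QA pass can start at day 19 and finishes at day 27.
Patch build waits on QA pass (finishes day 27), so the earliest it can start is day 27.

27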